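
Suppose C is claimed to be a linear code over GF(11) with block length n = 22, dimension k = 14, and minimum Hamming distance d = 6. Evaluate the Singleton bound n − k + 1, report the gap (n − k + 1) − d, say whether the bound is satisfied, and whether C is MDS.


Singleton RHS = n − k + 1 = 9, slack = 3, bound satisfied, not MDS.

Singleton bound: d ≤ n − k + 1.
Here n = 22, k = 14, so n − k + 1 = 9.
Given d = 6, check d ≤ 9: YES.
Slack = (n − k + 1) − d = 3.
The code is NOT MDS (slack = 3 > 0).
Description: the claimed parameters are [22, 14, 6]_11; such a code would be non-MDS.


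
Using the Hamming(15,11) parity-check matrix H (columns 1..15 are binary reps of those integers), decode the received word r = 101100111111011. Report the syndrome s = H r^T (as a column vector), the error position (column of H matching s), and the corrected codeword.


s = (1, 1, 0, 0)^T, error position = 12, corrected codeword c = 101100111110011

Compute s = H r^T mod 2 one row at a time:
  s_1 = 1 + 1 + 1 + 1 + 1 + 0 + 1 + 1 = 7 ≡ 1 (mod 2).
  s_2 = 1 + 0 + 0 + 1 + 1 + 0 + 1 + 1 = 5 ≡ 1 (mod 2).
  s_3 = 0 + 1 + 0 + 1 + 1 + 1 + 1 + 1 = 6 ≡ 0 (mod 2).
  s_4 = 1 + 1 + 0 + 1 + 1 + 1 + 0 + 1 = 6 ≡ 0 (mod 2).
s = (1, 1, 0, 0)^T — this equals column 12 of H (binary 1100), so error is at position 12.
Correct: flip bit 12 of r = 101100111111011 to get c = 101100111110011.


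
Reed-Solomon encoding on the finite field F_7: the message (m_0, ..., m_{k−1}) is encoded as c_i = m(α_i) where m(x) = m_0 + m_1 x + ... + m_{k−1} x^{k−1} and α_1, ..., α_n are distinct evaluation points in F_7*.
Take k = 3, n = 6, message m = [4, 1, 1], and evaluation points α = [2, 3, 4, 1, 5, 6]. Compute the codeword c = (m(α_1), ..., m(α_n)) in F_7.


c = [3, 2, 3, 6, 6, 4]

Message polynomial: m(x) = 4 + 1·x + 1·x^2 (mod 7).
For each evaluation point α_i, compute m(α_i) mod 7:
  α_1 = 2: Horner steps 1 → 3 → 3, so m(2) = 3.
  α_2 = 3: Horner steps 1 → 4 → 2, so m(3) = 2.
  α_3 = 4: Horner steps 1 → 5 → 3, so m(4) = 3.
  α_4 = 1: Horner steps 1 → 2 → 6, so m(1) = 6.
  α_5 = 5: Horner steps 1 → 6 → 6, so m(5) = 6.
  α_6 = 6: Horner steps 1 → 0 → 4, so m(6) = 4.
Codeword c = [3, 2, 3, 6, 6, 4] ∈ F_7^6.


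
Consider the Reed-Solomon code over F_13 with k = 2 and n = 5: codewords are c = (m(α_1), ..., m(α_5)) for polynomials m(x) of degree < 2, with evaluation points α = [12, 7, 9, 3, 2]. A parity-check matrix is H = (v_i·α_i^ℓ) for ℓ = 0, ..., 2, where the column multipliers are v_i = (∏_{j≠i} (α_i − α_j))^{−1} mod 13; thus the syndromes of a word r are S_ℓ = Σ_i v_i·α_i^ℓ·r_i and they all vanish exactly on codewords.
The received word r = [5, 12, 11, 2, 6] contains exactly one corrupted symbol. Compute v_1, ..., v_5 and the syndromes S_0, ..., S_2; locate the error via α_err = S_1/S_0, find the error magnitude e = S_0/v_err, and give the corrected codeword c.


S = (9, 3, 1), error at position 3, error magnitude e = 7, c = [5, 12, 4, 2, 6].

Step 1: column multipliers v_i = (∏_{j≠i}(α_i − α_j))^{−1} mod 13.
  i = 1 (α = 12): (12−7)(12−9)(12−3)(12−2) = 5·3·9·10 = 1350 ≡ 11, so v_1 = 11^{−1} = 6 (mod 13).
  i = 2 (α = 7): (7−12)(7−9)(7−3)(7−2) = (−5)·(−2)·4·5 = 200 ≡ 5, so v_2 = 5^{−1} = 8 (mod 13).
  i = 3 (α = 9): (9−12)(9−7)(9−3)(9−2) = (−3)·2·6·7 = −252 ≡ 8, so v_3 = 8^{−1} = 5 (mod 13).
  i = 4 (α = 3): (3−12)(3−7)(3−9)(3−2) = (−9)·(−4)·(−6)·1 = −216 ≡ 5, so v_4 = 5^{−1} = 8 (mod 13).
  i = 5 (α = 2): (2−12)(2−7)(2−9)(2−3) = (−10)·(−5)·(−7)·(−1) = 350 ≡ 12, so v_5 = 12^{−1} = 12 (mod 13).
  v = [6, 8, 5, 8, 12].
Step 2: syndromes of r = [5, 12, 11, 2, 6] (all sums mod 13).
  S_0 = Σ v_i r_i = 6·5 + 8·12 + 5·11 + 8·2 + 12·6 = 269 ≡ 9.
  S_1 = Σ v_i α_i r_i = 6·12·5 + 8·7·12 + 5·9·11 + 8·3·2 + 12·2·6 = 1719 ≡ 3.
  α_i^2 mod 13 = [1, 10, 3, 9, 4].
  S_2 = Σ v_i α_i^2 r_i = 6·1·5 + 8·10·12 + 5·3·11 + 8·9·2 + 12·4·6 = 1587 ≡ 1.
  S = (9, 3, 1) ≠ 0, so r is not a codeword (an error is present).
Step 3: locate the error. For a single error e at position i, S_ℓ = v_i·e·α_i^ℓ, so α_err = S_1/S_0.
  S_0^{−1} = 9^{−1} = 3 (mod 13), so α_err = 3·3 = 9 ≡ 9 = α_3. Error position i = 3.
  Consistency check: S_2/S_1 = 1·9 = 9 ≡ 9 = α_err ✓ (single-error assumption holds).
Step 4: error magnitude e = S_0/v_3 = S_0·∏_{j≠3}(α_3 − α_j) = 9·8 = 72 ≡ 7 (mod 13).
Step 5: correct position 3: c_3 = r_3 − e = 11 − 7 ≡ 4 (mod 13). Hence c = [5, 12, 4, 2, 6].
  Check: interpolating c through the α_i gives m(x) = 1 + 9·x (degree < 2) with m(α_i) = c_i for every i, so c is indeed a codeword.


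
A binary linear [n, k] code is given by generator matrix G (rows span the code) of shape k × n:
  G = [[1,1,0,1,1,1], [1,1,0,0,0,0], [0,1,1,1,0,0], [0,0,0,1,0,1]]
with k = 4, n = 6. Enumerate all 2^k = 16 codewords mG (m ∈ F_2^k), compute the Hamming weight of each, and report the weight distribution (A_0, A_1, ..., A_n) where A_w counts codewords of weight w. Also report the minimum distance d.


Weight distribution: A_0 = 1, A_1 = 1, A_2 = 2, A_3 = 6, A_4 = 5, A_5 = 1. Minimum distance d = 1.

Enumerate all 2^4 = 16 messages m ∈ F_2^4.
For each, compute codeword c = mG in F_2^6, then tally its weight.
  m = 0000 → c = 000000, weight = 0.
  m = 1000 → c = 110111, weight = 5.
  m = 0100 → c = 110000, weight = 2.
  m = 1100 → c = 000111, weight = 3.
  m = 0010 → c = 011100, weight = 3.
  m = 1010 → c = 101011, weight = 4.
  m = 0110 → c = 101100, weight = 3.
  m = 1110 → c = 011011, weight = 4.
  m = 0001 → c = 000101, weight = 2.
  m = 1001 → c = 110010, weight = 3.
  m = 0101 → c = 110101, weight = 4.
  m = 1101 → c = 000010, weight = 1.
  m = 0011 → c = 011001, weight = 3.
  m = 1011 → c = 101110, weight = 4.
  m = 0111 → c = 101001, weight = 3.
  m = 1111 → c = 011110, weight = 4.
Tally weights:
  weight 0: 1 codewords.
  weight 1: 1 codewords.
  weight 2: 2 codewords.
  weight 3: 6 codewords.
  weight 4: 5 codewords.
  weight 5: 1 codewords.
Minimum distance d = smallest w > 0 with A_w > 0 = 1.
Sanity: Σ A_w = 16 = 2^4 = 16 ✓.


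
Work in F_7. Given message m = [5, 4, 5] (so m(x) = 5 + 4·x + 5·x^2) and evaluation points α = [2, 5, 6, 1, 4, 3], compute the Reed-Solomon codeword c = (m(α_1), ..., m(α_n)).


c = [5, 3, 6, 0, 3, 6]

Message polynomial: m(x) = 5 + 4·x + 5·x^2 (mod 7).
For each evaluation point α_i, compute m(α_i) mod 7:
  α_1 = 2: Horner steps 5 → 0 → 5, so m(2) = 5.
  α_2 = 5: Horner steps 5 → 1 → 3, so m(5) = 3.
  α_3 = 6: Horner steps 5 → 6 → 6, so m(6) = 6.
  α_4 = 1: Horner steps 5 → 2 → 0, so m(1) = 0.
  α_5 = 4: Horner steps 5 → 3 → 3, so m(4) = 3.
  α_6 = 3: Horner steps 5 → 5 → 6, so m(3) = 6.
Codeword c = [5, 3, 6, 0, 3, 6] ∈ F_7^6.


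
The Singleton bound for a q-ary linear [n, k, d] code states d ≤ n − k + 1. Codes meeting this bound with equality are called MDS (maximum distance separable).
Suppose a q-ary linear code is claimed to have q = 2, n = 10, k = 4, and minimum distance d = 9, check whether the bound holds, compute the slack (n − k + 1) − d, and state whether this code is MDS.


Singleton RHS = n − k + 1 = 7, slack = -2, bound violated (no such code; not MDS).

Singleton bound: d ≤ n − k + 1.
Here n = 10, k = 4, so n − k + 1 = 7.
Given d = 9, check d ≤ 7: NO.
Slack = (n − k + 1) − d = -2.
The slack is negative: d = 9 exceeds n − k + 1 = 7 by 2, so the Singleton bound is violated and no linear [10, 4, 9]_2 code can exist. In particular it is not MDS (MDS requires d = n − k + 1 exactly).
Description: the claimed parameters are [10, 4, 9]_2; such a code would be impossible (violates the Singleton bound).


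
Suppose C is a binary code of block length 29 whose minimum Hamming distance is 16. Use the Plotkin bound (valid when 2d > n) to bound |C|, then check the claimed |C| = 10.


Plotkin bound M ≤ 10; given |C| = 10 ≤ bound (satisfied).

Check applicability: 2d = 32, n = 29.
2d − n = 3 > 0, so Plotkin applies.
Compute d/(2d−n) = 16/3 ≈ 5.3333.
⌊d/(2d−n)⌋ = 5.
Plotkin bound: M ≤ 2·5 = 10.
Given |C| = 10, check: satisfied.
This |C| is at the Plotkin bound.


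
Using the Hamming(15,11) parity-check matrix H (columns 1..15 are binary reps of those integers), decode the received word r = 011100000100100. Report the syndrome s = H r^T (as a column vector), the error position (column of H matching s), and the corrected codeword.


s = (0, 0, 1, 0)^T, error position = 2, corrected codeword c = 001100000100100

Compute s = H r^T mod 2 one row at a time:
  s_1 = 0 + 0 + 1 + 0 + 0 + 1 + 0 + 0 = 2 ≡ 0 (mod 2).
  s_2 = 1 + 0 + 0 + 0 + 0 + 1 + 0 + 0 = 2 ≡ 0 (mod 2).
  s_3 = 1 + 1 + 0 + 0 + 1 + 0 + 0 + 0 = 3 ≡ 1 (mod 2).
  s_4 = 0 + 1 + 0 + 0 + 0 + 0 + 1 + 0 = 2 ≡ 0 (mod 2).
s = (0, 0, 1, 0)^T — this equals column 2 of H (binary 0010), so error is at position 2.
Correct: flip bit 2 of r = 011100000100100 to get c = 001100000100100.


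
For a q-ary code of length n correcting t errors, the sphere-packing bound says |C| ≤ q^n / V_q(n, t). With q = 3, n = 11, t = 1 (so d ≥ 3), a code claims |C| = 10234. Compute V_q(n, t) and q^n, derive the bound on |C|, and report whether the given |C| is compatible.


V_q(n, t) = 23, q^n = 177147, Hamming bound = 7702, |C| = 10234 > bound (violated).

Step 1: Compute V_q(n, t) = Σ_{j=0}^1 C(n, j) (q−1)^j.
  j = 0: C(11,0)·(2)^0 = 1·1 = 1.
  j = 1: C(11,1)·(2)^1 = 11·2 = 22.
  V_q(n, t) = 1 + 22 = 23.
Step 2: q^n = 3^11 = 177147.
Step 3: Hamming bound ⌊q^n / V_q(n,t)⌋ = ⌊177147/23⌋ = 7702.
Step 4: Compare |C| = 10234 to 7702: violated.
The claimed |C| lies above the Hamming bound, so no 3-ary code of length 11 with d ≥ 3 can have 10234 codewords.


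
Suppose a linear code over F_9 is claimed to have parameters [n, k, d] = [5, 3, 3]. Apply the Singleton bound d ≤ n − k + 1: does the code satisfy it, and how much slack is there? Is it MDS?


Singleton RHS = n − k + 1 = 3, slack = 0, bound satisfied, MDS.

Singleton bound: d ≤ n − k + 1.
Here n = 5, k = 3, so n − k + 1 = 3.
Given d = 3, check d ≤ 3: YES.
Slack = (n − k + 1) − d = 0.
The code is MDS (slack = 0).
Description: the claimed parameters are [5, 3, 3]_9; such a code would be MDS (meets Singleton bound).


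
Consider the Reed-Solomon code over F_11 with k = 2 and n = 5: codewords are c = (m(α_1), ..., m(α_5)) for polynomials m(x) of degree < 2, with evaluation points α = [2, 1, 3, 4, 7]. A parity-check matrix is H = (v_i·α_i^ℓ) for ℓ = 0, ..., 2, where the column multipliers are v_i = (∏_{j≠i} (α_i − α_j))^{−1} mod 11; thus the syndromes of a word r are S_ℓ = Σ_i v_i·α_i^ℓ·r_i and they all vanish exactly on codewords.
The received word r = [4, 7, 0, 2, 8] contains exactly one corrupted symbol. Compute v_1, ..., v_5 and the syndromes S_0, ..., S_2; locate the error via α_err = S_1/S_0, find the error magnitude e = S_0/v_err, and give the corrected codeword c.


S = (6, 1, 2), error at position 1, error magnitude e = 6, c = [9, 7, 0, 2, 8].

Step 1: column multipliers v_i = (∏_{j≠i}(α_i − α_j))^{−1} mod 11.
  i = 1 (α = 2): (2−1)(2−3)(2−4)(2−7) = 1·(−1)·(−2)·(−5) = −10 ≡ 1, so v_1 = 1^{−1} = 1 (mod 11).
  i = 2 (α = 1): (1−2)(1−3)(1−4)(1−7) = (−1)·(−2)·(−3)·(−6) = 36 ≡ 3, so v_2 = 3^{−1} = 4 (mod 11).
  i = 3 (α = 3): (3−2)(3−1)(3−4)(3−7) = 1·2·(−1)·(−4) = 8 ≡ 8, so v_3 = 8^{−1} = 7 (mod 11).
  i = 4 (α = 4): (4−2)(4−1)(4−3)(4−7) = 2·3·1·(−3) = −18 ≡ 4, so v_4 = 4^{−1} = 3 (mod 11).
  i = 5 (α = 7): (7−2)(7−1)(7−3)(7−4) = 5·6·4·3 = 360 ≡ 8, so v_5 = 8^{−1} = 7 (mod 11).
  v = [1, 4, 7, 3, 7].
Step 2: syndromes of r = [4, 7, 0, 2, 8] (all sums mod 11).
  S_0 = Σ v_i r_i = 1·4 + 4·7 + 7·0 + 3·2 + 7·8 = 94 ≡ 6.
  S_1 = Σ v_i α_i r_i = 1·2·4 + 4·1·7 + 7·3·0 + 3·4·2 + 7·7·8 = 452 ≡ 1.
  α_i^2 mod 11 = [4, 1, 9, 5, 5].
  S_2 = Σ v_i α_i^2 r_i = 1·4·4 + 4·1·7 + 7·9·0 + 3·5·2 + 7·5·8 = 354 ≡ 2.
  S = (6, 1, 2) ≠ 0, so r is not a codeword (an error is present).
Step 3: locate the error. For a single error e at position i, S_ℓ = v_i·e·α_i^ℓ, so α_err = S_1/S_0.
  S_0^{−1} = 6^{−1} = 2 (mod 11), so α_err = 1·2 = 2 ≡ 2 = α_1. Error position i = 1.
  Consistency check: S_2/S_1 = 2·1 = 2 ≡ 2 = α_err ✓ (single-error assumption holds).
Step 4: error magnitude e = S_0/v_1 = S_0·∏_{j≠1}(α_1 − α_j) = 6·1 = 6 ≡ 6 (mod 11).
Step 5: correct position 1: c_1 = r_1 − e = 4 − 6 ≡ 9 (mod 11). Hence c = [9, 7, 0, 2, 8].
  Check: interpolating c through the α_i gives m(x) = 5 + 2·x (degree < 2) with m(α_i) = c_i for every i, so c is indeed a codeword.


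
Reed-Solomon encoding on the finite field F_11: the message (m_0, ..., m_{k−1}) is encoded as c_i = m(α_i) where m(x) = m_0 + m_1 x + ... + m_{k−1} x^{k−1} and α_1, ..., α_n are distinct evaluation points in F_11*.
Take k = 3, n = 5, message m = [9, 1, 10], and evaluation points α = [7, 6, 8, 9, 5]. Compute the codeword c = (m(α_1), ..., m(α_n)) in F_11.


c = [0, 1, 8, 3, 0]

Message polynomial: m(x) = 9 + 1·x + 10·x^2 (mod 11).
For each evaluation point α_i, compute m(α_i) mod 11:
  α_1 = 7: Horner steps 10 → 5 → 0, so m(7) = 0.
  α_2 = 6: Horner steps 10 → 6 → 1, so m(6) = 1.
  α_3 = 8: Horner steps 10 → 4 → 8, so m(8) = 8.
  α_4 = 9: Horner steps 10 → 3 → 3, so m(9) = 3.
  α_5 = 5: Horner steps 10 → 7 → 0, so m(5) = 0.
Codeword c = [0, 1, 8, 3, 0] ∈ F_11^5.


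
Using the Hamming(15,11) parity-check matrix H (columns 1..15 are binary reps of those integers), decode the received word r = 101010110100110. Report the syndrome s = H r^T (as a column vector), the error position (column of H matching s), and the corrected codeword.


s = (0, 0, 0, 1)^T, error position = 1, corrected codeword c = 001010110100110

Compute s = H r^T mod 2 one row at a time:
  s_1 = 1 + 0 + 1 + 0 + 0 + 1 + 1 + 0 = 4 ≡ 0 (mod 2).
  s_2 = 0 + 1 + 0 + 1 + 0 + 1 + 1 + 0 = 4 ≡ 0 (mod 2).
  s_3 = 0 + 1 + 0 + 1 + 1 + 0 + 1 + 0 = 4 ≡ 0 (mod 2).
  s_4 = 1 + 1 + 1 + 1 + 0 + 0 + 1 + 0 = 5 ≡ 1 (mod 2).
s = (0, 0, 0, 1)^T — this equals column 1 of H (binary 0001), so error is at position 1.
Correct: flip bit 1 of r = 101010110100110 to get c = 001010110100110.


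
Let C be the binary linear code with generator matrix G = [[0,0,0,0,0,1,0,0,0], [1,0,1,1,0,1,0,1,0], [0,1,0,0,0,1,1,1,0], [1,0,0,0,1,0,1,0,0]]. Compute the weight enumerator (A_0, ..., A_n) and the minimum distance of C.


Weight distribution: A_0 = 1, A_1 = 1, A_3 = 2, A_4 = 5, A_5 = 5, A_6 = 2. Minimum distance d = 1.

Enumerate all 2^4 = 16 messages m ∈ F_2^4.
For each, compute codeword c = mG in F_2^9, then tally its weight.
  m = 0000 → c = 000000000, weight = 0.
  m = 1000 → c = 000001000, weight = 1.
  m = 0100 → c = 101101010, weight = 5.
  m = 1100 → c = 101100010, weight = 4.
  m = 0010 → c = 010001110, weight = 4.
  m = 1010 → c = 010000110, weight = 3.
  m = 0110 → c = 111100100, weight = 5.
  m = 1110 → c = 111101100, weight = 6.
  m = 0001 → c = 100010100, weight = 3.
  m = 1001 → c = 100011100, weight = 4.
  m = 0101 → c = 001111110, weight = 6.
  m = 1101 → c = 001110110, weight = 5.
  m = 0011 → c = 110011010, weight = 5.
  m = 1011 → c = 110010010, weight = 4.
  m = 0111 → c = 011110000, weight = 4.
  m = 1111 → c = 011111000, weight = 5.
Tally weights:
  weight 0: 1 codewords.
  weight 1: 1 codewords.
  weight 3: 2 codewords.
  weight 4: 5 codewords.
  weight 5: 5 codewords.
  weight 6: 2 codewords.
Minimum distance d = smallest w > 0 with A_w > 0 = 1.
Sanity: Σ A_w = 16 = 2^4 = 16 ✓.


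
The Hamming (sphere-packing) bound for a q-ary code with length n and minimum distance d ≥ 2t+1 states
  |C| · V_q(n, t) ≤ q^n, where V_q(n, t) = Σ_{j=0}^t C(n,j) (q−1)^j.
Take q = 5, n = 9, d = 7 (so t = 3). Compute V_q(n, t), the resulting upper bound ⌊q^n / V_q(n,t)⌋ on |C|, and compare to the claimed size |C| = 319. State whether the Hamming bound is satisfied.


V_q(n, t) = 5989, q^n = 1953125, Hamming bound = 326, |C| = 319 ≤ bound (satisfied).

Step 1: Compute V_q(n, t) = Σ_{j=0}^3 C(n, j) (q−1)^j.
  j = 0: C(9,0)·(4)^0 = 1·1 = 1.
  j = 1: C(9,1)·(4)^1 = 9·4 = 36.
  j = 2: C(9,2)·(4)^2 = 36·16 = 576.
  j = 3: C(9,3)·(4)^3 = 84·64 = 5376.
  V_q(n, t) = 1 + 36 + 576 + 5376 = 5989.
Step 2: q^n = 5^9 = 1953125.
Step 3: Hamming bound ⌊q^n / V_q(n,t)⌋ = ⌊1953125/5989⌋ = 326.
Step 4: Compare |C| = 319 to 326: satisfied.
The claimed |C| lies below the Hamming bound.


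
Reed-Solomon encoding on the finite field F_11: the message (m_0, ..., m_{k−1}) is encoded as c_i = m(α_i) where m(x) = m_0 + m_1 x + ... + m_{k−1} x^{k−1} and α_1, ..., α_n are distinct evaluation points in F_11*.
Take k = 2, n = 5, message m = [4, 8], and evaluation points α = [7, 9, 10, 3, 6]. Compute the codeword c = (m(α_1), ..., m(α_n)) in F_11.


c = [5, 10, 7, 6, 8]

Message polynomial: m(x) = 4 + 8·x (mod 11).
For each evaluation point α_i, compute m(α_i) mod 11:
  α_1 = 7: Horner steps 8 → 5, so m(7) = 5.
  α_2 = 9: Horner steps 8 → 10, so m(9) = 10.
  α_3 = 10: Horner steps 8 → 7, so m(10) = 7.
  α_4 = 3: Horner steps 8 → 6, so m(3) = 6.
  α_5 = 6: Horner steps 8 → 8, so m(6) = 8.
Codeword c = [5, 10, 7, 6, 8] ∈ F_11^5.


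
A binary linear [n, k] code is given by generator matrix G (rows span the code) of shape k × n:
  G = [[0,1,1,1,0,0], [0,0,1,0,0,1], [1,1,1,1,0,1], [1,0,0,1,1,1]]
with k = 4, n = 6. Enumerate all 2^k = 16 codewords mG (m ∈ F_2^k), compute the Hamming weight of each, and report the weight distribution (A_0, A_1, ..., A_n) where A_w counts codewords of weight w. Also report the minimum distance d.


Weight distribution: A_0 = 1, A_2 = 4, A_3 = 6, A_4 = 3, A_5 = 2. Minimum distance d = 2.

Enumerate all 2^4 = 16 messages m ∈ F_2^4.
For each, compute codeword c = mG in F_2^6, then tally its weight.
  m = 0000 → c = 000000, weight = 0.
  m = 1000 → c = 011100, weight = 3.
  m = 0100 → c = 001001, weight = 2.
  m = 1100 → c = 010101, weight = 3.
  m = 0010 → c = 111101, weight = 5.
  m = 1010 → c = 100001, weight = 2.
  m = 0110 → c = 110100, weight = 3.
  m = 1110 → c = 101000, weight = 2.
  m = 0001 → c = 100111, weight = 4.
  m = 1001 → c = 111011, weight = 5.
  m = 0101 → c = 101110, weight = 4.
  m = 1101 → c = 110010, weight = 3.
  m = 0011 → c = 011010, weight = 3.
  m = 1011 → c = 000110, weight = 2.
  m = 0111 → c = 010011, weight = 3.
  m = 1111 → c = 001111, weight = 4.
Tally weights:
  weight 0: 1 codewords.
  weight 2: 4 codewords.
  weight 3: 6 codewords.
  weight 4: 3 codewords.
  weight 5: 2 codewords.
Minimum distance d = smallest w > 0 with A_w > 0 = 2.
Sanity: Σ A_w = 16 = 2^4 = 16 ✓.


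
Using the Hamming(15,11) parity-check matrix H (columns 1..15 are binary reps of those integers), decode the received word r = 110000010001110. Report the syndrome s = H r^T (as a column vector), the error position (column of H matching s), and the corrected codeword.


s = (0, 1, 0, 0)^T, error position = 4, corrected codeword c = 110100010001110

Compute s = H r^T mod 2 one row at a time:
  s_1 = 1 + 0 + 0 + 0 + 1 + 1 + 1 + 0 = 4 ≡ 0 (mod 2).
  s_2 = 0 + 0 + 0 + 0 + 1 + 1 + 1 + 0 = 3 ≡ 1 (mod 2).
  s_3 = 1 + 0 + 0 + 0 + 0 + 0 + 1 + 0 = 2 ≡ 0 (mod 2).
  s_4 = 1 + 0 + 0 + 0 + 0 + 0 + 1 + 0 = 2 ≡ 0 (mod 2).
s = (0, 1, 0, 0)^T — this equals column 4 of H (binary 0100), so error is at position 4.
Correct: flip bit 4 of r = 110000010001110 to get c = 110100010001110.


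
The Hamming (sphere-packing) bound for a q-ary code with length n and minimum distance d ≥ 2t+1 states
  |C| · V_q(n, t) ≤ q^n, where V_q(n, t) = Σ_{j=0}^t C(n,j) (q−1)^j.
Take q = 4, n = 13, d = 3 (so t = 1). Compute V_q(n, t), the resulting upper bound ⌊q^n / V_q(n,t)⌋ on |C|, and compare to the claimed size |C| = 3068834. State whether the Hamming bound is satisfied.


V_q(n, t) = 40, q^n = 67108864, Hamming bound = 1677721, |C| = 3068834 > bound (violated).

Step 1: Compute V_q(n, t) = Σ_{j=0}^1 C(n, j) (q−1)^j.
  j = 0: C(13,0)·(3)^0 = 1·1 = 1.
  j = 1: C(13,1)·(3)^1 = 13·3 = 39.
  V_q(n, t) = 1 + 39 = 40.
Step 2: q^n = 4^13 = 67108864.
Step 3: Hamming bound ⌊q^n / V_q(n,t)⌋ = ⌊67108864/40⌋ = 1677721.
Step 4: Compare |C| = 3068834 to 1677721: violated.
The claimed |C| lies above the Hamming bound, so no 4-ary code of length 13 with d ≥ 3 can have 3068834 codewords.


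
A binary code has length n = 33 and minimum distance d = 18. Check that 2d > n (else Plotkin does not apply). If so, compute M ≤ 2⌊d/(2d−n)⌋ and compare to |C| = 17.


Plotkin bound M ≤ 12; given |C| = 17 > bound (violated).

Check applicability: 2d = 36, n = 33.
2d − n = 3 > 0, so Plotkin applies.
Compute d/(2d−n) = 18/3 ≈ 6.0000.
⌊d/(2d−n)⌋ = 6.
Plotkin bound: M ≤ 2·6 = 12.
Given |C| = 17, check: VIOLATED.
This |C| is above the Plotkin bound, so no binary code with n = 33, d = 18 and 17 codewords exists.


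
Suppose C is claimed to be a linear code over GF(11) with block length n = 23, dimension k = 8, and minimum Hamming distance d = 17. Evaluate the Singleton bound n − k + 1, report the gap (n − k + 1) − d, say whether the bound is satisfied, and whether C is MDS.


Singleton RHS = n − k + 1 = 16, slack = -1, bound violated (no such code; not MDS).

Singleton bound: d ≤ n − k + 1.
Here n = 23, k = 8, so n − k + 1 = 16.
Given d = 17, check d ≤ 16: NO.
Slack = (n − k + 1) − d = -1.
The slack is negative: d = 17 exceeds n − k + 1 = 16 by 1, so the Singleton bound is violated and no linear [23, 8, 17]_11 code can exist. In particular it is not MDS (MDS requires d = n − k + 1 exactly).
Description: the claimed parameters are [23, 8, 17]_11; such a code would be impossible (violates the Singleton bound).


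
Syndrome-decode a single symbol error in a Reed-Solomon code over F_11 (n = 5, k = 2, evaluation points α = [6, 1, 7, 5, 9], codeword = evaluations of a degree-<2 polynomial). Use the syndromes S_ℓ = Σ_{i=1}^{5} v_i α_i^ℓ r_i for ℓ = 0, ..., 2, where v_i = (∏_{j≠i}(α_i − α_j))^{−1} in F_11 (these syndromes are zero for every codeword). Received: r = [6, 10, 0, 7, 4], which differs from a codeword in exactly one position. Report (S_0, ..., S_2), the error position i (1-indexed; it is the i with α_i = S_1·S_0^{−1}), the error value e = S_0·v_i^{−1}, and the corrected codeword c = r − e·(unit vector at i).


S = (2, 1, 6), error at position 1, error magnitude e = 8, c = [9, 10, 0, 7, 4].

Step 1: column multipliers v_i = (∏_{j≠i}(α_i − α_j))^{−1} mod 11.
  i = 1 (α = 6): (6−1)(6−7)(6−5)(6−9) = 5·(−1)·1·(−3) = 15 ≡ 4, so v_1 = 4^{−1} = 3 (mod 11).
  i = 2 (α = 1): (1−6)(1−7)(1−5)(1−9) = (−5)·(−6)·(−4)·(−8) = 960 ≡ 3, so v_2 = 3^{−1} = 4 (mod 11).
  i = 3 (α = 7): (7−6)(7−1)(7−5)(7−9) = 1·6·2·(−2) = −24 ≡ 9, so v_3 = 9^{−1} = 5 (mod 11).
  i = 4 (α = 5): (5−6)(5−1)(5−7)(5−9) = (−1)·4·(−2)·(−4) = −32 ≡ 1, so v_4 = 1^{−1} = 1 (mod 11).
  i = 5 (α = 9): (9−6)(9−1)(9−7)(9−5) = 3·8·2·4 = 192 ≡ 5, so v_5 = 5^{−1} = 9 (mod 11).
  v = [3, 4, 5, 1, 9].
Step 2: syndromes of r = [6, 10, 0, 7, 4] (all sums mod 11).
  S_0 = Σ v_i r_i = 3·6 + 4·10 + 5·0 + 1·7 + 9·4 = 101 ≡ 2.
  S_1 = Σ v_i α_i r_i = 3·6·6 + 4·1·10 + 5·7·0 + 1·5·7 + 9·9·4 = 507 ≡ 1.
  α_i^2 mod 11 = [3, 1, 5, 3, 4].
  S_2 = Σ v_i α_i^2 r_i = 3·3·6 + 4·1·10 + 5·5·0 + 1·3·7 + 9·4·4 = 259 ≡ 6.
  S = (2, 1, 6) ≠ 0, so r is not a codeword (an error is present).
Step 3: locate the error. For a single error e at position i, S_ℓ = v_i·e·α_i^ℓ, so α_err = S_1/S_0.
  S_0^{−1} = 2^{−1} = 6 (mod 11), so α_err = 1·6 = 6 ≡ 6 = α_1. Error position i = 1.
  Consistency check: S_2/S_1 = 6·1 = 6 ≡ 6 = α_err ✓ (single-error assumption holds).
Step 4: error magnitude e = S_0/v_1 = S_0·∏_{j≠1}(α_1 − α_j) = 2·4 = 8 ≡ 8 (mod 11).
Step 5: correct position 1: c_1 = r_1 − e = 6 − 8 ≡ 9 (mod 11). Hence c = [9, 10, 0, 7, 4].
  Check: interpolating c through the α_i gives m(x) = 8 + 2·x (degree < 2) with m(α_i) = c_i for every i, so c is indeed a codeword.


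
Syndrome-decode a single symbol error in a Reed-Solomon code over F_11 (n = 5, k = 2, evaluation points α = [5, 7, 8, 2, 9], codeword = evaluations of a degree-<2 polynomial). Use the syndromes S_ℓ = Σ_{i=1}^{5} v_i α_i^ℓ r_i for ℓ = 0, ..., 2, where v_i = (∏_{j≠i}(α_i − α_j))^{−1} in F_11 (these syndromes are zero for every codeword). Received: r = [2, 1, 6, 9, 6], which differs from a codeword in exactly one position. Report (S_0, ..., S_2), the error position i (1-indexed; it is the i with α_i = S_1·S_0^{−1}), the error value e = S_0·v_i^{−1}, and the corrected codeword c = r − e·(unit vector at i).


S = (6, 10, 2), error at position 5, error magnitude e = 6, c = [2, 1, 6, 9, 0].

Step 1: column multipliers v_i = (∏_{j≠i}(α_i − α_j))^{−1} mod 11.
  i = 1 (α = 5): (5−7)(5−8)(5−2)(5−9) = (−2)·(−3)·3·(−4) = −72 ≡ 5, so v_1 = 5^{−1} = 9 (mod 11).
  i = 2 (α = 7): (7−5)(7−8)(7−2)(7−9) = 2·(−1)·5·(−2) = 20 ≡ 9, so v_2 = 9^{−1} = 5 (mod 11).
  i = 3 (α = 8): (8−5)(8−7)(8−2)(8−9) = 3·1·6·(−1) = −18 ≡ 4, so v_3 = 4^{−1} = 3 (mod 11).
  i = 4 (α = 2): (2−5)(2−7)(2−8)(2−9) = (−3)·(−5)·(−6)·(−7) = 630 ≡ 3, so v_4 = 3^{−1} = 4 (mod 11).
  i = 5 (α = 9): (9−5)(9−7)(9−8)(9−2) = 4·2·1·7 = 56 ≡ 1, so v_5 = 1^{−1} = 1 (mod 11).
  v = [9, 5, 3, 4, 1].
Step 2: syndromes of r = [2, 1, 6, 9, 6] (all sums mod 11).
  S_0 = Σ v_i r_i = 9·2 + 5·1 + 3·6 + 4·9 + 1·6 = 83 ≡ 6.
  S_1 = Σ v_i α_i r_i = 9·5·2 + 5·7·1 + 3·8·6 + 4·2·9 + 1·9·6 = 395 ≡ 10.
  α_i^2 mod 11 = [3, 5, 9, 4, 4].
  S_2 = Σ v_i α_i^2 r_i = 9·3·2 + 5·5·1 + 3·9·6 + 4·4·9 + 1·4·6 = 409 ≡ 2.
  S = (6, 10, 2) ≠ 0, so r is not a codeword (an error is present).
Step 3: locate the error. For a single error e at position i, S_ℓ = v_i·e·α_i^ℓ, so α_err = S_1/S_0.
  S_0^{−1} = 6^{−1} = 2 (mod 11), so α_err = 10·2 = 20 ≡ 9 = α_5. Error position i = 5.
  Consistency check: S_2/S_1 = 2·10 = 20 ≡ 9 = α_err ✓ (single-error assumption holds).
Step 4: error magnitude e = S_0/v_5 = S_0·∏_{j≠5}(α_5 − α_j) = 6·1 = 6 ≡ 6 (mod 11).
Step 5: correct position 5: c_5 = r_5 − e = 6 − 6 ≡ 0 (mod 11). Hence c = [2, 1, 6, 9, 0].
  Check: interpolating c through the α_i gives m(x) = 10 + 5·x (degree < 2) with m(α_i) = c_i for every i, so c is indeed a codeword.


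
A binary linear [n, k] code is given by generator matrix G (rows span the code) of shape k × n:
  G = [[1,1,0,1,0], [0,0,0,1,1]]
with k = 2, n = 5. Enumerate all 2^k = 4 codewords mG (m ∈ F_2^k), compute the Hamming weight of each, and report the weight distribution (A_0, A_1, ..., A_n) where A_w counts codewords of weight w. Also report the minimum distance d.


Weight distribution: A_0 = 1, A_2 = 1, A_3 = 2. Minimum distance d = 2.

Enumerate all 2^2 = 4 messages m ∈ F_2^2.
For each, compute codeword c = mG in F_2^5, then tally its weight.
  m = 00 → c = 00000, weight = 0.
  m = 10 → c = 11010, weight = 3.
  m = 01 → c = 00011, weight = 2.
  m = 11 → c = 11001, weight = 3.
Tally weights:
  weight 0: 1 codewords.
  weight 2: 1 codewords.
  weight 3: 2 codewords.
Minimum distance d = smallest w > 0 with A_w > 0 = 2.
Sanity: Σ A_w = 4 = 2^2 = 4 ✓.


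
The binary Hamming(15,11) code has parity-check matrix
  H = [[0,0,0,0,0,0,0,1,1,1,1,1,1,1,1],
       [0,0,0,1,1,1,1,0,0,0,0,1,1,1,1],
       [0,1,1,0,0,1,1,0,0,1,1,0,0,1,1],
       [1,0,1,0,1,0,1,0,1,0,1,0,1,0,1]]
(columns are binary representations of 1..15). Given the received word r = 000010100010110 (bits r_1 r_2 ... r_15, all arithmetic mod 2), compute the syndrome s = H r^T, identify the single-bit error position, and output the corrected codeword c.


s = (1, 0, 1, 0)^T, error position = 10, corrected codeword c = 000010100110110

Compute s = H r^T mod 2 one row at a time:
  s_1 = 0 + 0 + 0 + 1 + 0 + 1 + 1 + 0 = 3 ≡ 1 (mod 2).
  s_2 = 0 + 1 + 0 + 1 + 0 + 1 + 1 + 0 = 4 ≡ 0 (mod 2).
  s_3 = 0 + 0 + 0 + 1 + 0 + 1 + 1 + 0 = 3 ≡ 1 (mod 2).
  s_4 = 0 + 0 + 1 + 1 + 0 + 1 + 1 + 0 = 4 ≡ 0 (mod 2).
s = (1, 0, 1, 0)^T — this equals column 10 of H (binary 1010), so error is at position 10.
Correct: flip bit 10 of r = 000010100010110 to get c = 000010100110110.


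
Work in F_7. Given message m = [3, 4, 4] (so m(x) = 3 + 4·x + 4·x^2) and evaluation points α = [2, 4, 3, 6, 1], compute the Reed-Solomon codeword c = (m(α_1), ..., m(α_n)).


c = [6, 6, 2, 3, 4]

Message polynomial: m(x) = 3 + 4·x + 4·x^2 (mod 7).
For each evaluation point α_i, compute m(α_i) mod 7:
  α_1 = 2: Horner steps 4 → 5 → 6, so m(2) = 6.
  α_2 = 4: Horner steps 4 → 6 → 6, so m(4) = 6.
  α_3 = 3: Horner steps 4 → 2 → 2, so m(3) = 2.
  α_4 = 6: Horner steps 4 → 0 → 3, so m(6) = 3.
  α_5 = 1: Horner steps 4 → 1 → 4, so m(1) = 4.
Codeword c = [6, 6, 2, 3, 4] ∈ F_7^5.


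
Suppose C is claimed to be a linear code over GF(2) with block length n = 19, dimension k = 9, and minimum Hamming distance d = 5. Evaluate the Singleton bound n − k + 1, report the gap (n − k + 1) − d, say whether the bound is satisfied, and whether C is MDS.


Singleton RHS = n − k + 1 = 11, slack = 6, bound satisfied, not MDS.

Singleton bound: d ≤ n − k + 1.
Here n = 19, k = 9, so n − k + 1 = 11.
Given d = 5, check d ≤ 11: YES.
Slack = (n − k + 1) − d = 6.
The code is NOT MDS (slack = 6 > 0).
Description: the claimed parameters are [19, 9, 5]_2; such a code would be non-MDS.


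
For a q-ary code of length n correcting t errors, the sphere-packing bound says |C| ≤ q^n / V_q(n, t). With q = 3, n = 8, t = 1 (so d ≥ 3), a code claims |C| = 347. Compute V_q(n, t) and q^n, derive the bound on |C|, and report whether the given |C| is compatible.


V_q(n, t) = 17, q^n = 6561, Hamming bound = 385, |C| = 347 ≤ bound (satisfied).

Step 1: Compute V_q(n, t) = Σ_{j=0}^1 C(n, j) (q−1)^j.
  j = 0: C(8,0)·(2)^0 = 1·1 = 1.
  j = 1: C(8,1)·(2)^1 = 8·2 = 16.
  V_q(n, t) = 1 + 16 = 17.
Step 2: q^n = 3^8 = 6561.
Step 3: Hamming bound ⌊q^n / V_q(n,t)⌋ = ⌊6561/17⌋ = 385.
Step 4: Compare |C| = 347 to 385: satisfied.
The claimed |C| lies below the Hamming bound.


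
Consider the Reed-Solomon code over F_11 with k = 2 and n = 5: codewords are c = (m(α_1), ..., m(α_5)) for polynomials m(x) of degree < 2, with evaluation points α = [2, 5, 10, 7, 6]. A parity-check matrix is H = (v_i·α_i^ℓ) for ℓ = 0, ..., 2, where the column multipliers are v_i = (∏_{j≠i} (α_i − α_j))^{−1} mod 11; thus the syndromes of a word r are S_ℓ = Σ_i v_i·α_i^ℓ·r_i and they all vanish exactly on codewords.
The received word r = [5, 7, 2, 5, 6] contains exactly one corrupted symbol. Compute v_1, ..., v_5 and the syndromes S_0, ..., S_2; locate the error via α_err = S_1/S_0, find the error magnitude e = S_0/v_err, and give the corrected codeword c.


S = (4, 8, 5), error at position 1, error magnitude e = 6, c = [10, 7, 2, 5, 6].

Step 1: column multipliers v_i = (∏_{j≠i}(α_i − α_j))^{−1} mod 11.
  i = 1 (α = 2): (2−5)(2−10)(2−7)(2−6) = (−3)·(−8)·(−5)·(−4) = 480 ≡ 7, so v_1 = 7^{−1} = 8 (mod 11).
  i = 2 (α = 5): (5−2)(5−10)(5−7)(5−6) = 3·(−5)·(−2)·(−1) = −30 ≡ 3, so v_2 = 3^{−1} = 4 (mod 11).
  i = 3 (α = 10): (10−2)(10−5)(10−7)(10−6) = 8·5·3·4 = 480 ≡ 7, so v_3 = 7^{−1} = 8 (mod 11).
  i = 4 (α = 7): (7−2)(7−5)(7−10)(7−6) = 5·2·(−3)·1 = −30 ≡ 3, so v_4 = 3^{−1} = 4 (mod 11).
  i = 5 (α = 6): (6−2)(6−5)(6−10)(6−7) = 4·1·(−4)·(−1) = 16 ≡ 5, so v_5 = 5^{−1} = 9 (mod 11).
  v = [8, 4, 8, 4, 9].
Step 2: syndromes of r = [5, 7, 2, 5, 6] (all sums mod 11).
  S_0 = Σ v_i r_i = 8·5 + 4·7 + 8·2 + 4·5 + 9·6 = 158 ≡ 4.
  S_1 = Σ v_i α_i r_i = 8·2·5 + 4·5·7 + 8·10·2 + 4·7·5 + 9·6·6 = 844 ≡ 8.
  α_i^2 mod 11 = [4, 3, 1, 5, 3].
  S_2 = Σ v_i α_i^2 r_i = 8·4·5 + 4·3·7 + 8·1·2 + 4·5·5 + 9·3·6 = 522 ≡ 5.
  S = (4, 8, 5) ≠ 0, so r is not a codeword (an error is present).
Step 3: locate the error. For a single error e at position i, S_ℓ = v_i·e·α_i^ℓ, so α_err = S_1/S_0.
  S_0^{−1} = 4^{−1} = 3 (mod 11), so α_err = 8·3 = 24 ≡ 2 = α_1. Error position i = 1.
  Consistency check: S_2/S_1 = 5·7 = 35 ≡ 2 = α_err ✓ (single-error assumption holds).
Step 4: error magnitude e = S_0/v_1 = S_0·∏_{j≠1}(α_1 − α_j) = 4·7 = 28 ≡ 6 (mod 11).
Step 5: correct position 1: c_1 = r_1 − e = 5 − 6 ≡ 10 (mod 11). Hence c = [10, 7, 2, 5, 6].
  Check: interpolating c through the α_i gives m(x) = 1 + 10·x (degree < 2) with m(α_i) = c_i for every i, so c is indeed a codeword.


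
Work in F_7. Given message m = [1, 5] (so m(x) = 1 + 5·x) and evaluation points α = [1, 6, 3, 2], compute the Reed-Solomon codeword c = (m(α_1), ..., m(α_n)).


c = [6, 3, 2, 4]

Message polynomial: m(x) = 1 + 5·x (mod 7).
For each evaluation point α_i, compute m(α_i) mod 7:
  α_1 = 1: Horner steps 5 → 6, so m(1) = 6.
  α_2 = 6: Horner steps 5 → 3, so m(6) = 3.
  α_3 = 3: Horner steps 5 → 2, so m(3) = 2.
  α_4 = 2: Horner steps 5 → 4, so m(2) = 4.
Codeword c = [6, 3, 2, 4] ∈ F_7^4.


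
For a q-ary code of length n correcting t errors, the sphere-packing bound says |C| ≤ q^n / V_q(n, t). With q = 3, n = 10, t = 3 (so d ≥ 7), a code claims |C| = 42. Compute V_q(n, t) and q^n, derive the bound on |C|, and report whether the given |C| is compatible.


V_q(n, t) = 1161, q^n = 59049, Hamming bound = 50, |C| = 42 ≤ bound (satisfied).

Step 1: Compute V_q(n, t) = Σ_{j=0}^3 C(n, j) (q−1)^j.
  j = 0: C(10,0)·(2)^0 = 1·1 = 1.
  j = 1: C(10,1)·(2)^1 = 10·2 = 20.
  j = 2: C(10,2)·(2)^2 = 45·4 = 180.
  j = 3: C(10,3)·(2)^3 = 120·8 = 960.
  V_q(n, t) = 1 + 20 + 180 + 960 = 1161.
Step 2: q^n = 3^10 = 59049.
Step 3: Hamming bound ⌊q^n / V_q(n,t)⌋ = ⌊59049/1161⌋ = 50.
Step 4: Compare |C| = 42 to 50: satisfied.
The claimed |C| lies below the Hamming bound.


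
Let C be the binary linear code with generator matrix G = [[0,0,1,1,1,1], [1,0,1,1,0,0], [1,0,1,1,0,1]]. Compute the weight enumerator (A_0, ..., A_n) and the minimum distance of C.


Weight distribution: A_0 = 1, A_1 = 1, A_2 = 1, A_3 = 3, A_4 = 2. Minimum distance d = 1.

Enumerate all 2^3 = 8 messages m ∈ F_2^3.
For each, compute codeword c = mG in F_2^6, then tally its weight.
  m = 000 → c = 000000, weight = 0.
  m = 100 → c = 001111, weight = 4.
  m = 010 → c = 101100, weight = 3.
  m = 110 → c = 100011, weight = 3.
  m = 001 → c = 101101, weight = 4.
  m = 101 → c = 100010, weight = 2.
  m = 011 → c = 000001, weight = 1.
  m = 111 → c = 001110, weight = 3.
Tally weights:
  weight 0: 1 codewords.
  weight 1: 1 codewords.
  weight 2: 1 codewords.
  weight 3: 3 codewords.
  weight 4: 2 codewords.
Minimum distance d = smallest w > 0 with A_w > 0 = 1.
Sanity: Σ A_w = 8 = 2^3 = 8 ✓.


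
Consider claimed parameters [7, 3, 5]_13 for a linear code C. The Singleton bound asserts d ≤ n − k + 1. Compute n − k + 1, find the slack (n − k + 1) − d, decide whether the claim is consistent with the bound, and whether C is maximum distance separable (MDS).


Singleton RHS = n − k + 1 = 5, slack = 0, bound satisfied, MDS.

Singleton bound: d ≤ n − k + 1.
Here n = 7, k = 3, so n − k + 1 = 5.
Given d = 5, check d ≤ 5: YES.
Slack = (n − k + 1) − d = 0.
The code is MDS (slack = 0).
Description: the claimed parameters are [7, 3, 5]_13; such a code would be MDS (meets Singleton bound).


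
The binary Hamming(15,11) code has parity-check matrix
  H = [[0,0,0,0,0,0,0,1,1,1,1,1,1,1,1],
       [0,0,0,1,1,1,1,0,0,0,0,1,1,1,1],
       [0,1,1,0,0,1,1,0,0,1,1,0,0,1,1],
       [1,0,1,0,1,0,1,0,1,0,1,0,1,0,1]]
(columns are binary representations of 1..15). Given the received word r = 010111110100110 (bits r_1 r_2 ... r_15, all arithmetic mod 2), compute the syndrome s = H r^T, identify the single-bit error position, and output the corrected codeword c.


s = (0, 0, 1, 1)^T, error position = 3, corrected codeword c = 011111110100110

Compute s = H r^T mod 2 one row at a time:
  s_1 = 1 + 0 + 1 + 0 + 0 + 1 + 1 + 0 = 4 ≡ 0 (mod 2).
  s_2 = 1 + 1 + 1 + 1 + 0 + 1 + 1 + 0 = 6 ≡ 0 (mod 2).
  s_3 = 1 + 0 + 1 + 1 + 1 + 0 + 1 + 0 = 5 ≡ 1 (mod 2).
  s_4 = 0 + 0 + 1 + 1 + 0 + 0 + 1 + 0 = 3 ≡ 1 (mod 2).
s = (0, 0, 1, 1)^T — this equals column 3 of H (binary 0011), so error is at position 3.
Correct: flip bit 3 of r = 010111110100110 to get c = 011111110100110.


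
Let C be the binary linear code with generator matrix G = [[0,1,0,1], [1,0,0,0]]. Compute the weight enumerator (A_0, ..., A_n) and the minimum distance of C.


Weight distribution: A_0 = 1, A_1 = 1, A_2 = 1, A_3 = 1. Minimum distance d = 1.

Enumerate all 2^2 = 4 messages m ∈ F_2^2.
For each, compute codeword c = mG in F_2^4, then tally its weight.
  m = 00 → c = 0000, weight = 0.
  m = 10 → c = 0101, weight = 2.
  m = 01 → c = 1000, weight = 1.
  m = 11 → c = 1101, weight = 3.
Tally weights:
  weight 0: 1 codewords.
  weight 1: 1 codewords.
  weight 2: 1 codewords.
  weight 3: 1 codewords.
Minimum distance d = smallest w > 0 with A_w > 0 = 1.
Sanity: Σ A_w = 4 = 2^2 = 4 ✓.


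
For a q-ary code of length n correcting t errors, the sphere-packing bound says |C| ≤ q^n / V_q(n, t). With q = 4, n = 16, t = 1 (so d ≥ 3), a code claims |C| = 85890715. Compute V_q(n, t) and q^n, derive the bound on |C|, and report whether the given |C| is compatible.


V_q(n, t) = 49, q^n = 4294967296, Hamming bound = 87652393, |C| = 85890715 ≤ bound (satisfied).

Step 1: Compute V_q(n, t) = Σ_{j=0}^1 C(n, j) (q−1)^j.
  j = 0: C(16,0)·(3)^0 = 1·1 = 1.
  j = 1: C(16,1)·(3)^1 = 16·3 = 48.
  V_q(n, t) = 1 + 48 = 49.
Step 2: q^n = 4^16 = 4294967296.
Step 3: Hamming bound ⌊q^n / V_q(n,t)⌋ = ⌊4294967296/49⌋ = 87652393.
Step 4: Compare |C| = 85890715 to 87652393: satisfied.
The claimed |C| lies below the Hamming bound.


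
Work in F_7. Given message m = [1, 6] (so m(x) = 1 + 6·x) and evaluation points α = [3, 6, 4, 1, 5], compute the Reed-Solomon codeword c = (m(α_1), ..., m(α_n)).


c = [5, 2, 4, 0, 3]

Message polynomial: m(x) = 1 + 6·x (mod 7).
For each evaluation point α_i, compute m(α_i) mod 7:
  α_1 = 3: Horner steps 6 → 5, so m(3) = 5.
  α_2 = 6: Horner steps 6 → 2, so m(6) = 2.
  α_3 = 4: Horner steps 6 → 4, so m(4) = 4.
  α_4 = 1: Horner steps 6 → 0, so m(1) = 0.
  α_5 = 5: Horner steps 6 → 3, so m(5) = 3.
Codeword c = [5, 2, 4, 0, 3] ∈ F_7^5.


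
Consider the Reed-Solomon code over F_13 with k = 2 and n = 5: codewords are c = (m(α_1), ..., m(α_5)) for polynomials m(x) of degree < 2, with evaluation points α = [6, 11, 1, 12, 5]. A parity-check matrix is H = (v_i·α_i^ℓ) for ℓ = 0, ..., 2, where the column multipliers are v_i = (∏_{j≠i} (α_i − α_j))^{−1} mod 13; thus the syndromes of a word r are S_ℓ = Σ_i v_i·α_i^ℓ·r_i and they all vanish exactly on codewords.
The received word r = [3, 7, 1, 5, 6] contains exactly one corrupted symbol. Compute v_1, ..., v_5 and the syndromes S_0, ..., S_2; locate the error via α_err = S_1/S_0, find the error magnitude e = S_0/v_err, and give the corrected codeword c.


S = (11, 1, 6), error at position 1, error magnitude e = 12, c = [4, 7, 1, 5, 6].

Step 1: column multipliers v_i = (∏_{j≠i}(α_i − α_j))^{−1} mod 13.
  i = 1 (α = 6): (6−11)(6−1)(6−12)(6−5) = (−5)·5·(−6)·1 = 150 ≡ 7, so v_1 = 7^{−1} = 2 (mod 13).
  i = 2 (α = 11): (11−6)(11−1)(11−12)(11−5) = 5·10·(−1)·6 = −300 ≡ 12, so v_2 = 12^{−1} = 12 (mod 13).
  i = 3 (α = 1): (1−6)(1−11)(1−12)(1−5) = (−5)·(−10)·(−11)·(−4) = 2200 ≡ 3, so v_3 = 3^{−1} = 9 (mod 13).
  i = 4 (α = 12): (12−6)(12−11)(12−1)(12−5) = 6·1·11·7 = 462 ≡ 7, so v_4 = 7^{−1} = 2 (mod 13).
  i = 5 (α = 5): (5−6)(5−11)(5−1)(5−12) = (−1)·(−6)·4·(−7) = −168 ≡ 1, so v_5 = 1^{−1} = 1 (mod 13).
  v = [2, 12, 9, 2, 1].
Step 2: syndromes of r = [3, 7, 1, 5, 6] (all sums mod 13).
  S_0 = Σ v_i r_i = 2·3 + 12·7 + 9·1 + 2·5 + 1·6 = 115 ≡ 11.
  S_1 = Σ v_i α_i r_i = 2·6·3 + 12·11·7 + 9·1·1 + 2·12·5 + 1·5·6 = 1119 ≡ 1.
  α_i^2 mod 13 = [10, 4, 1, 1, 12].
  S_2 = Σ v_i α_i^2 r_i = 2·10·3 + 12·4·7 + 9·1·1 + 2·1·5 + 1·12·6 = 487 ≡ 6.
  S = (11, 1, 6) ≠ 0, so r is not a codeword (an error is present).
Step 3: locate the error. For a single error e at position i, S_ℓ = v_i·e·α_i^ℓ, so α_err = S_1/S_0.
  S_0^{−1} = 11^{−1} = 6 (mod 13), so α_err = 1·6 = 6 ≡ 6 = α_1. Error position i = 1.
  Consistency check: S_2/S_1 = 6·1 = 6 ≡ 6 = α_err ✓ (single-error assumption holds).
Step 4: error magnitude e = S_0/v_1 = S_0·∏_{j≠1}(α_1 − α_j) = 11·7 = 77 ≡ 12 (mod 13).
Step 5: correct position 1: c_1 = r_1 − e = 3 − 12 ≡ 4 (mod 13). Hence c = [4, 7, 1, 5, 6].
  Check: interpolating c through the α_i gives m(x) = 3 + 11·x (degree < 2) with m(α_i) = c_i for every i, so c is indeed a codeword.
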